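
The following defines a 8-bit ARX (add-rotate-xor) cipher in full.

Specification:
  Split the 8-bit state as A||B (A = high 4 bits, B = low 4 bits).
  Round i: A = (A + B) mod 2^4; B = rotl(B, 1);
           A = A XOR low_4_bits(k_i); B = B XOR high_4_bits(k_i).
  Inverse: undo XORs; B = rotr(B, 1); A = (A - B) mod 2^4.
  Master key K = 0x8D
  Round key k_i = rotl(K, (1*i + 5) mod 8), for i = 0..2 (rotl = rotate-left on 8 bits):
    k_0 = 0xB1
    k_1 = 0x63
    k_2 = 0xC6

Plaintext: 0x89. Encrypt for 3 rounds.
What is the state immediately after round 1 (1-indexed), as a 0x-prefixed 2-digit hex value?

0x08

s_0 = plaintext = 0x89
s_1 = Round(s_0, k_0) = 0x08
s_2 = Round(s_1, k_1) = 0xB7
s_3 = Round(s_2, k_2) = 0x42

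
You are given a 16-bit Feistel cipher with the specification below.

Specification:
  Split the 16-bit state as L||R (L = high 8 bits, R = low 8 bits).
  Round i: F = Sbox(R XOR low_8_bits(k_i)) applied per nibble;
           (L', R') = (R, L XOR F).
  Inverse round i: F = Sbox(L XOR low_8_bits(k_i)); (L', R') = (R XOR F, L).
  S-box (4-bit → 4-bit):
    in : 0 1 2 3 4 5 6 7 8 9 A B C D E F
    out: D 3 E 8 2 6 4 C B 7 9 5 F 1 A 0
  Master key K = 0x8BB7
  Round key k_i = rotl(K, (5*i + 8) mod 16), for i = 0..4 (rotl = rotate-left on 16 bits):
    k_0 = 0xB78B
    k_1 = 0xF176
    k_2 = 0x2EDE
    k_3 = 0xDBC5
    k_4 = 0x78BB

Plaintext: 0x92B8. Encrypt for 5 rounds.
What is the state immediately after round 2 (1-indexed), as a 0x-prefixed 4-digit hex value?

0x1AF7

s_0 = plaintext = 0x92B8
s_1 = Round(s_0, k_0) = 0xB81A
s_2 = Round(s_1, k_1) = 0x1AF7
s_3 = Round(s_2, k_2) = 0xF7FD
s_4 = Round(s_3, k_3) = 0xFD7C
s_5 = Round(s_4, k_4) = 0x7C01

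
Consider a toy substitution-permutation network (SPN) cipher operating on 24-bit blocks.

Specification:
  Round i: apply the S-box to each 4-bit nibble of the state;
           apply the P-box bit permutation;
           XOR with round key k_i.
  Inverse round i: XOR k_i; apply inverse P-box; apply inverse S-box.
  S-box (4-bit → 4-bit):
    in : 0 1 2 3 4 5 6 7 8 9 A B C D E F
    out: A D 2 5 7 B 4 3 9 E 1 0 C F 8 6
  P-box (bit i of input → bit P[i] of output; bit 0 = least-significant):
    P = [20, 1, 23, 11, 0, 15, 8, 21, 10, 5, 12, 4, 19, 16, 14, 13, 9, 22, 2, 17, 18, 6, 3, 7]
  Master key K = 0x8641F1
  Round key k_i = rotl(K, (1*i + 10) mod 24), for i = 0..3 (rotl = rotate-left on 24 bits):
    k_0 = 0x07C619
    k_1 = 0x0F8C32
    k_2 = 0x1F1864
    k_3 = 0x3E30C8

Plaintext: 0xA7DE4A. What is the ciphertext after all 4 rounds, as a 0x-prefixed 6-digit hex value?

0x32FBC1

s_0 = plaintext = 0xA7DE4A
s_1 = Round(s_0, k_0) = 0x5A2508
s_2 = Round(s_1, k_1) = 0x3A02C2
s_3 = Round(s_2, k_2) = 0x3A3B4E
s_4 = Round(s_3, k_3) = 0x32FBC1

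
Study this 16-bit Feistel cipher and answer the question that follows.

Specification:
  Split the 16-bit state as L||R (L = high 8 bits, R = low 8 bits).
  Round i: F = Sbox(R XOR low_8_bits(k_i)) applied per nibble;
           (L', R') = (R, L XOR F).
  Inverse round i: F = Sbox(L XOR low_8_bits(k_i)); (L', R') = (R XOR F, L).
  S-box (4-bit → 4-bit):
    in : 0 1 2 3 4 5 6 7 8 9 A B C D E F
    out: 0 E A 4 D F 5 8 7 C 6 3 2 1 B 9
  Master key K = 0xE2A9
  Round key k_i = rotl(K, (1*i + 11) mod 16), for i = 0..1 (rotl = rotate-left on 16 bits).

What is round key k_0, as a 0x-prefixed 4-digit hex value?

K = 0xE2A9
k_0 = rotl(K, (1*0+11) mod 16) = rotl(K, 11) = 0x4F15

0x4F15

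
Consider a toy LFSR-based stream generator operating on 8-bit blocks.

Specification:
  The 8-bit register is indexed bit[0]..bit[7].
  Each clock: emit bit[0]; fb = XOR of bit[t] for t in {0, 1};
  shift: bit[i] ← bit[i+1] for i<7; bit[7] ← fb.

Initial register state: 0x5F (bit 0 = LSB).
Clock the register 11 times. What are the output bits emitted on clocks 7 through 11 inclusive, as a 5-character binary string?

reg_0 = 0x5F
clock 1: out=1, reg = 0x2F
clock 2: out=1, reg = 0x17
clock 3: out=1, reg = 0x0B
clock 4: out=1, reg = 0x05
clock 5: out=1, reg = 0x82
clock 6: out=0, reg = 0xC1
clock 7: out=1, reg = 0xE0
clock 8: out=0, reg = 0x70
clock 9: out=0, reg = 0x38
clock 10: out=0, reg = 0x1C
clock 11: out=0, reg = 0x0E

10000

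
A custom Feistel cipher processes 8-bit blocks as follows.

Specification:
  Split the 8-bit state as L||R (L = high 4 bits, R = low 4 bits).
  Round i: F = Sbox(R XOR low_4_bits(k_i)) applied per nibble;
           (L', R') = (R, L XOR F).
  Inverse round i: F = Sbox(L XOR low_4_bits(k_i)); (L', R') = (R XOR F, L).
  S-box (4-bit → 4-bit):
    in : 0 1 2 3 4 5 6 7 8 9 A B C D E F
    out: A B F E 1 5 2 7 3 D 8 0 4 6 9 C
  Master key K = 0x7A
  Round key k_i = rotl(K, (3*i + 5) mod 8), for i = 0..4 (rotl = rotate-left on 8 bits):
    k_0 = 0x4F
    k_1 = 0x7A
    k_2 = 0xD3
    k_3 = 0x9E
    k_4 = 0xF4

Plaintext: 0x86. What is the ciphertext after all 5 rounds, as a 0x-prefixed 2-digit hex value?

0x8C

s_0 = plaintext = 0x86
s_1 = Round(s_0, k_0) = 0x65
s_2 = Round(s_1, k_1) = 0x5A
s_3 = Round(s_2, k_2) = 0xA8
s_4 = Round(s_3, k_3) = 0x88
s_5 = Round(s_4, k_4) = 0x8C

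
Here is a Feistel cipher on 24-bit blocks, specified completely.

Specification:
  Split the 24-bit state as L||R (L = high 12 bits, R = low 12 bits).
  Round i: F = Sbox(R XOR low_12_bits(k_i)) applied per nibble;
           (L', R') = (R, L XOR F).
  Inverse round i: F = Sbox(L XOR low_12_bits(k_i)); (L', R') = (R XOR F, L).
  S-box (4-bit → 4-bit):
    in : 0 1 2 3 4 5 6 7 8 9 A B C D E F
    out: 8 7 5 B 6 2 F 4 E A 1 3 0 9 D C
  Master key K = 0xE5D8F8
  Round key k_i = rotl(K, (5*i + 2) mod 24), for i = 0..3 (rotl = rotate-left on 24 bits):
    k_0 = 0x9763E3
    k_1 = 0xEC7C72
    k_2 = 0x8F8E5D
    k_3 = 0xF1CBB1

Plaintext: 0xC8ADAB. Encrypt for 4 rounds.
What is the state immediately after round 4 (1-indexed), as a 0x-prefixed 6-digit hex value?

0x0CE748

s_0 = plaintext = 0xC8ADAB
s_1 = Round(s_0, k_0) = 0xDAB1E4
s_2 = Round(s_1, k_1) = 0x1E4404
s_3 = Round(s_2, k_2) = 0x4040CE
s_4 = Round(s_3, k_3) = 0x0CE748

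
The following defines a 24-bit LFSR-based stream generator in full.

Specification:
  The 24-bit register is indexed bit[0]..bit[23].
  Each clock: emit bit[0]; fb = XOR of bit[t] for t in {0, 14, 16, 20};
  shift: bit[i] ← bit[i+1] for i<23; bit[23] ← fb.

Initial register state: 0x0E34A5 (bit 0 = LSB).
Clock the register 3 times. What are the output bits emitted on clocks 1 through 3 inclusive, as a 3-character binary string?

reg_0 = 0x0E34A5
clock 1: out=1, reg = 0x871A52
clock 2: out=0, reg = 0xC38D29
clock 3: out=1, reg = 0x61C694

101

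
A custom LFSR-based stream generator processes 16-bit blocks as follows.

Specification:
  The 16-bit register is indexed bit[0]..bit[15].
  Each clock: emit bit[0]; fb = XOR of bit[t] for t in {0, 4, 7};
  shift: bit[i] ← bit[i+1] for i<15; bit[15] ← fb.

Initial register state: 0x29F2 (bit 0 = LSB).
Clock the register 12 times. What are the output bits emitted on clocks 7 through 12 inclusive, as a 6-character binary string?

111001

reg_0 = 0x29F2
clock 1: out=0, reg = 0x14F9
clock 2: out=1, reg = 0x8A7C
clock 3: out=0, reg = 0xC53E
clock 4: out=0, reg = 0xE29F
clock 5: out=1, reg = 0xF14F
clock 6: out=1, reg = 0xF8A7
clock 7: out=1, reg = 0x7C53
clock 8: out=1, reg = 0x3E29
clock 9: out=1, reg = 0x9F14
clock 10: out=0, reg = 0xCF8A
clock 11: out=0, reg = 0xE7C5
clock 12: out=1, reg = 0x73E2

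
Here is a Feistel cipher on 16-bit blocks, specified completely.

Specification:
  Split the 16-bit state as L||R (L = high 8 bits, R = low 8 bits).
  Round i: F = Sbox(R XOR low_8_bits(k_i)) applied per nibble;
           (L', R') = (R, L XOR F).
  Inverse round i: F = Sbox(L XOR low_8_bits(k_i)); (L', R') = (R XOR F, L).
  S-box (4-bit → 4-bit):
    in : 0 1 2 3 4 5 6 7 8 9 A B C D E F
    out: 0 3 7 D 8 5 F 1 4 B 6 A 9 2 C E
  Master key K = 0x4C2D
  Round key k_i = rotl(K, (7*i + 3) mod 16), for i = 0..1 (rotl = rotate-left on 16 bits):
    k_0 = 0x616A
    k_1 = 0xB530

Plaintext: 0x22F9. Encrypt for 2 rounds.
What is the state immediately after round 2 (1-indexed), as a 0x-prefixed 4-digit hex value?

s_0 = plaintext = 0x22F9
s_1 = Round(s_0, k_0) = 0xF99F
s_2 = Round(s_1, k_1) = 0x9F97

0x9F97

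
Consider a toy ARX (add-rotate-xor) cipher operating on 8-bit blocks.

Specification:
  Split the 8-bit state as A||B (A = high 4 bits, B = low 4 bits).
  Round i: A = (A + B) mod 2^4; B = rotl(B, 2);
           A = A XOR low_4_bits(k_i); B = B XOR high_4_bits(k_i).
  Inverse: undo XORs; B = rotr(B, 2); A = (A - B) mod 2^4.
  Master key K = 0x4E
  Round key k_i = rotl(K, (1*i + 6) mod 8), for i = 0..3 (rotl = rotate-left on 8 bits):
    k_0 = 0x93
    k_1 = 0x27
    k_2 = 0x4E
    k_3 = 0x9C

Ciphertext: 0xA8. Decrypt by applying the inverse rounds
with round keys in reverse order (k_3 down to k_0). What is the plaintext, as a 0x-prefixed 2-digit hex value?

0xC4

s_0 = ciphertext = 0xA8
s_1 = InvRound(s_0, k_3) = 0x24
s_2 = InvRound(s_1, k_2) = 0xC0
s_3 = InvRound(s_2, k_1) = 0x38
s_4 = InvRound(s_3, k_0) = 0xC4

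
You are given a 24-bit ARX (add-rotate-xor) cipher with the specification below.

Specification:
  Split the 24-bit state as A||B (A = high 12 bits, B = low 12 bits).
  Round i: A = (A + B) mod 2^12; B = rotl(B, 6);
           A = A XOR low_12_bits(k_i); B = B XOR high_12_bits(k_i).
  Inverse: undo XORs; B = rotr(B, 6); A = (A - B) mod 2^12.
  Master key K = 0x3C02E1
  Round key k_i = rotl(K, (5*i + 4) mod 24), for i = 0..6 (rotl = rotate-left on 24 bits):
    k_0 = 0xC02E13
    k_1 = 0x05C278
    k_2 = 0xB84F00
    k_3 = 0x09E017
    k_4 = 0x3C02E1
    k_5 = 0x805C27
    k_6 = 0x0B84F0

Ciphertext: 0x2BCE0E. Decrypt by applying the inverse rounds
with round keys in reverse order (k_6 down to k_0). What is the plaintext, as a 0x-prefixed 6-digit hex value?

s_0 = ciphertext = 0x2BCE0E
s_1 = InvRound(s_0, k_6) = 0x892DBA
s_2 = InvRound(s_1, k_5) = 0x4DFFD6
s_3 = InvRound(s_2, k_4) = 0x08E5B0
s_4 = InvRound(s_3, k_3) = 0x505B94
s_5 = InvRound(s_4, k_2) = 0x605400
s_6 = InvRound(s_5, k_1) = 0xD6C711
s_7 = InvRound(s_6, k_0) = 0xE934EC

0xE934EC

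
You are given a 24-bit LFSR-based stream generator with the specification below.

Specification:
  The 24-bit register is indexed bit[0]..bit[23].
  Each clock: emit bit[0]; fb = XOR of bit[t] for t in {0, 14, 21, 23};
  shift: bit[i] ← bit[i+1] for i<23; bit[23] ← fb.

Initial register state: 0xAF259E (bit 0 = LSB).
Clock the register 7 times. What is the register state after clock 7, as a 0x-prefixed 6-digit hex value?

reg_0 = 0xAF259E
clock 1: out=0, reg = 0x5792CF
clock 2: out=1, reg = 0xABC967
clock 3: out=1, reg = 0x55E4B3
clock 4: out=1, reg = 0x2AF259
clock 5: out=1, reg = 0x95792C
clock 6: out=0, reg = 0x4ABC96
clock 7: out=0, reg = 0x255E4B

0x255E4B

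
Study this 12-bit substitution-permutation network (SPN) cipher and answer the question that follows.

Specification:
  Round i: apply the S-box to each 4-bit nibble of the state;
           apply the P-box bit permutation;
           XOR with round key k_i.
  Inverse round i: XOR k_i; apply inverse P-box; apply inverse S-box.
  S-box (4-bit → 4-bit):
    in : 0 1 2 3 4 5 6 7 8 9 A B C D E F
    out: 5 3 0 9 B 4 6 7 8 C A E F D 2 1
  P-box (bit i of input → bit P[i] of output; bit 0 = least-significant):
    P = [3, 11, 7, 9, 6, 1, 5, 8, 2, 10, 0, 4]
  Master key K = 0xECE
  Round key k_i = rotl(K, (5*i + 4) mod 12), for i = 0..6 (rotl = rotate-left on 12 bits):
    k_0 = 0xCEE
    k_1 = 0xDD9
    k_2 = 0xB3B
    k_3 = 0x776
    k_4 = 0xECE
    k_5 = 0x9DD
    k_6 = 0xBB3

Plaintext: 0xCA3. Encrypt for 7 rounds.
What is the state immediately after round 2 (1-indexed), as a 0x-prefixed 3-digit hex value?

s_0 = plaintext = 0xCA3
s_1 = Round(s_0, k_0) = 0xBF1
s_2 = Round(s_1, k_1) = 0x180
s_3 = Round(s_2, k_2) = 0xEB7
s_4 = Round(s_3, k_3) = 0xADC
s_5 = Round(s_4, k_4) = 0x136
s_6 = Round(s_5, k_5) = 0x419
s_7 = Round(s_6, k_6) = 0xD65

0x180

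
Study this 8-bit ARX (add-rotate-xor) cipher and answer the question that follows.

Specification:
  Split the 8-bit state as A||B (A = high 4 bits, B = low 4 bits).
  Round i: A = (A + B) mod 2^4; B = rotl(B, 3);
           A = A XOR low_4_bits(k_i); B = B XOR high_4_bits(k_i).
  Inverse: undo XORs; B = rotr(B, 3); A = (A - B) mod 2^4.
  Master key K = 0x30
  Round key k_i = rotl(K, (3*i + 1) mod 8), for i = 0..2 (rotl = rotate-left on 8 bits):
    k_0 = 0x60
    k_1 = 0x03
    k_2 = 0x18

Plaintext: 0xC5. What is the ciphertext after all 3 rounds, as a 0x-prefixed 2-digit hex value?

0xC2

s_0 = plaintext = 0xC5
s_1 = Round(s_0, k_0) = 0x1C
s_2 = Round(s_1, k_1) = 0xE6
s_3 = Round(s_2, k_2) = 0xC2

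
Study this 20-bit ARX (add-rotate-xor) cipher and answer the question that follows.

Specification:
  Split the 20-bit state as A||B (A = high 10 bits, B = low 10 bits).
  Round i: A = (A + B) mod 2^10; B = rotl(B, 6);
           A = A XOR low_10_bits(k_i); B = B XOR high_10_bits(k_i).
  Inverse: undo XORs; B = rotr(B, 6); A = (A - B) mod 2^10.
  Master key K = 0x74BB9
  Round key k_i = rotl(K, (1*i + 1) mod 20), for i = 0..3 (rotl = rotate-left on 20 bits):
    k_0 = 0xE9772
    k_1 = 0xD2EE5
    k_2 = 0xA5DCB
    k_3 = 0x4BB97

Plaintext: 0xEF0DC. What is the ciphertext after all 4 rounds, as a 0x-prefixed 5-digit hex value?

s_0 = plaintext = 0xEF0DC
s_1 = Round(s_0, k_0) = 0xFA8A8
s_2 = Round(s_1, k_1) = 0x9DD41
s_3 = Round(s_2, k_2) = 0x9CEC3
s_4 = Round(s_3, k_3) = 0xA85C2

0xA85C2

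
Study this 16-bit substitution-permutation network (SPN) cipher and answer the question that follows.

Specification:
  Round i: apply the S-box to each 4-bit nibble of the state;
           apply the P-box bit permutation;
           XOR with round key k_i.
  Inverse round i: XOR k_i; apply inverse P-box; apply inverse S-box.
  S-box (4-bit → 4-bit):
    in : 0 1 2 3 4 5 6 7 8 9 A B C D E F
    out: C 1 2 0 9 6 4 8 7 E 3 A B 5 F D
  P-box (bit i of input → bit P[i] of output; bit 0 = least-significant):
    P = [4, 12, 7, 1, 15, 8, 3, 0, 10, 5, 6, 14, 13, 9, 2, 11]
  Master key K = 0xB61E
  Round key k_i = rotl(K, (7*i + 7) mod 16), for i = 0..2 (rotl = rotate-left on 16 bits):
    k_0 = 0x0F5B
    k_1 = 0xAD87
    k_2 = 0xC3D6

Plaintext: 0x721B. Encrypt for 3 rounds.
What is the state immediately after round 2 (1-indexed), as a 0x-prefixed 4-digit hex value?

0xF700

s_0 = plaintext = 0x721B
s_1 = Round(s_0, k_0) = 0x9779
s_2 = Round(s_1, k_1) = 0xF700
s_3 = Round(s_2, k_2) = 0xAB59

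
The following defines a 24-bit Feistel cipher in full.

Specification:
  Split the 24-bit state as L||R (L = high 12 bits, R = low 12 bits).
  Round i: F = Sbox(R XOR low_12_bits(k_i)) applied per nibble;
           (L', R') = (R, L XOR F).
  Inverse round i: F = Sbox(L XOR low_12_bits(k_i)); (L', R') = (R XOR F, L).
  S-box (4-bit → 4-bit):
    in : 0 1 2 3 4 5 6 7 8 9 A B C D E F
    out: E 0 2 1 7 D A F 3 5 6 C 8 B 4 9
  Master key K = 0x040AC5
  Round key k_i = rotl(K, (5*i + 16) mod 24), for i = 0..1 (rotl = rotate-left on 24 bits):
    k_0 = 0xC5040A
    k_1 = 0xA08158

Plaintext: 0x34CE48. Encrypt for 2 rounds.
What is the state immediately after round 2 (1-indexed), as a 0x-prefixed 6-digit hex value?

s_0 = plaintext = 0x34CE48
s_1 = Round(s_0, k_0) = 0xE4853E
s_2 = Round(s_1, k_1) = 0x53E9E2

0x53E9E2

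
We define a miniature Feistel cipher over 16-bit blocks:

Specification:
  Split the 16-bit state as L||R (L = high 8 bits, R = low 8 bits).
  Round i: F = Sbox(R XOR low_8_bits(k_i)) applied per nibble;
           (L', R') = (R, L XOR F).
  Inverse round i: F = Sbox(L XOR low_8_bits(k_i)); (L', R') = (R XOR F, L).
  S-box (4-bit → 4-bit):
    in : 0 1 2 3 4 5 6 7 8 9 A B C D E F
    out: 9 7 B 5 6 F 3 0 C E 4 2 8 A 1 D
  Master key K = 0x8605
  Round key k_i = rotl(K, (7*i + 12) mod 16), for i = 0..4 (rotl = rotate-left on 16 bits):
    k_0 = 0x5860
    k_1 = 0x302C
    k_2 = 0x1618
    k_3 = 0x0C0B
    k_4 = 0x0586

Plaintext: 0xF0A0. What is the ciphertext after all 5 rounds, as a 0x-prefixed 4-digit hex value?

s_0 = plaintext = 0xF0A0
s_1 = Round(s_0, k_0) = 0xA079
s_2 = Round(s_1, k_1) = 0x795F
s_3 = Round(s_2, k_2) = 0x5F19
s_4 = Round(s_3, k_3) = 0x1924
s_5 = Round(s_4, k_4) = 0x2452

0x2452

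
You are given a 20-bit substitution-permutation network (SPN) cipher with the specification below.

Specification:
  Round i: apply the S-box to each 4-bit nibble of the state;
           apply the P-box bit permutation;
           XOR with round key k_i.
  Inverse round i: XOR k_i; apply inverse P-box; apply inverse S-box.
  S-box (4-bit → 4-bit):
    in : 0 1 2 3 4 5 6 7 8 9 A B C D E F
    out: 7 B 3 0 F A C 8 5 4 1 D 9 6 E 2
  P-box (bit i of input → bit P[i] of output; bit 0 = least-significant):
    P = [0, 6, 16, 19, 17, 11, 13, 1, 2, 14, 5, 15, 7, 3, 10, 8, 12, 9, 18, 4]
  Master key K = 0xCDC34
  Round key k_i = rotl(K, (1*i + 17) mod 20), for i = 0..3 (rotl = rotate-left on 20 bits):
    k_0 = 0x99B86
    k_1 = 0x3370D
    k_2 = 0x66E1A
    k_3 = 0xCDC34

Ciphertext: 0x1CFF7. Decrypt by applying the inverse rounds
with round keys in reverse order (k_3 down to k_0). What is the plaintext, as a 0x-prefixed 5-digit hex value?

0x58318

s_0 = ciphertext = 0x1CFF7
s_1 = InvRound(s_0, k_3) = 0x0C374
s_2 = InvRound(s_1, k_2) = 0x9EB4F
s_3 = InvRound(s_2, k_1) = 0xA9515
s_4 = InvRound(s_3, k_0) = 0x58318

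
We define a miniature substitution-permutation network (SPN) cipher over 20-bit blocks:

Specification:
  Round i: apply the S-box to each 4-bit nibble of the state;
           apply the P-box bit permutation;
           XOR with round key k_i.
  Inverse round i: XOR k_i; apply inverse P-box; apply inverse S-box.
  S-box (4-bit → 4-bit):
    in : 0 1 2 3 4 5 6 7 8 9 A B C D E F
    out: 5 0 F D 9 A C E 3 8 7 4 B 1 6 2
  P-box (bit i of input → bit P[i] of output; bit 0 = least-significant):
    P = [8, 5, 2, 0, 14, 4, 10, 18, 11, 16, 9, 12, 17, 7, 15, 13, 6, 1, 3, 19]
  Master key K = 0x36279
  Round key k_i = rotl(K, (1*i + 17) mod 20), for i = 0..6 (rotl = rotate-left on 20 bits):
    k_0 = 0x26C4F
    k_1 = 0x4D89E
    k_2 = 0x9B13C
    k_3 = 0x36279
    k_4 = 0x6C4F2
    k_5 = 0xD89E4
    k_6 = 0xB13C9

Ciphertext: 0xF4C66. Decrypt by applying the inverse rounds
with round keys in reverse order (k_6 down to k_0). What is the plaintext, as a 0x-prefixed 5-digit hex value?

s_0 = ciphertext = 0xF4C66
s_1 = InvRound(s_0, k_6) = 0xEF332
s_2 = InvRound(s_1, k_5) = 0x8C28B
s_3 = InvRound(s_2, k_4) = 0x3DB75
s_4 = InvRound(s_3, k_3) = 0xB6410
s_5 = InvRound(s_4, k_2) = 0xB090A
s_6 = InvRound(s_5, k_1) = 0x9A5C0
s_7 = InvRound(s_6, k_0) = 0x7A8D3

0x7A8D3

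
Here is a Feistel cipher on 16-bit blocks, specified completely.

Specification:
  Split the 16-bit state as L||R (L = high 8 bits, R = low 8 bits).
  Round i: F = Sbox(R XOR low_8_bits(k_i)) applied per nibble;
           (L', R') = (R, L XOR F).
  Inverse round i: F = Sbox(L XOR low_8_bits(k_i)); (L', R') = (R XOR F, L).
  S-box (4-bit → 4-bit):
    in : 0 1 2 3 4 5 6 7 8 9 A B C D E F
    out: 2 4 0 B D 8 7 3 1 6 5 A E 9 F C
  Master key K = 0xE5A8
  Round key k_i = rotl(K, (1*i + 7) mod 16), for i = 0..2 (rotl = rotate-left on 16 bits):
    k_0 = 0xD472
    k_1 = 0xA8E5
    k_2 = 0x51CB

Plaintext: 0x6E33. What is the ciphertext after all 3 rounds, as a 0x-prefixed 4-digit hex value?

s_0 = plaintext = 0x6E33
s_1 = Round(s_0, k_0) = 0x33BA
s_2 = Round(s_1, k_1) = 0xBABF
s_3 = Round(s_2, k_2) = 0xBF87

0xBF87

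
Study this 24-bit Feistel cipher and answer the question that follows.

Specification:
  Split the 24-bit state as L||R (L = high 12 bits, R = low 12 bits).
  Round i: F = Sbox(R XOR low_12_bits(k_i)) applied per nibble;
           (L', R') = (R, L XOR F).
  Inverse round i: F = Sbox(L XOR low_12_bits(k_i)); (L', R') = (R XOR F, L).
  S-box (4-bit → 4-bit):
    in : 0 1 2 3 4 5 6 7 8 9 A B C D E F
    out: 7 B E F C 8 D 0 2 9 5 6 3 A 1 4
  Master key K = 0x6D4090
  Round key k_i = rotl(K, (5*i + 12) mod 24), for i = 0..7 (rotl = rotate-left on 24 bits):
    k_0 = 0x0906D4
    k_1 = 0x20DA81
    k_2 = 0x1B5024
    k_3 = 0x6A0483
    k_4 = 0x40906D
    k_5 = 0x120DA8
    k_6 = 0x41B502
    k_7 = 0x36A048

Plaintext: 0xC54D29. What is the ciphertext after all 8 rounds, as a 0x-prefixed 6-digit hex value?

0x2E3994

s_0 = plaintext = 0xC54D29
s_1 = Round(s_0, k_0) = 0xD29A1E
s_2 = Round(s_1, k_1) = 0xA1EABD
s_3 = Round(s_2, k_2) = 0xABDF87
s_4 = Round(s_3, k_3) = 0xF87CC1
s_5 = Round(s_4, k_4) = 0xCC1CD4
s_6 = Round(s_5, k_5) = 0xCD47C2
s_7 = Round(s_6, k_6) = 0x7C22E3
s_8 = Round(s_7, k_7) = 0x2E3994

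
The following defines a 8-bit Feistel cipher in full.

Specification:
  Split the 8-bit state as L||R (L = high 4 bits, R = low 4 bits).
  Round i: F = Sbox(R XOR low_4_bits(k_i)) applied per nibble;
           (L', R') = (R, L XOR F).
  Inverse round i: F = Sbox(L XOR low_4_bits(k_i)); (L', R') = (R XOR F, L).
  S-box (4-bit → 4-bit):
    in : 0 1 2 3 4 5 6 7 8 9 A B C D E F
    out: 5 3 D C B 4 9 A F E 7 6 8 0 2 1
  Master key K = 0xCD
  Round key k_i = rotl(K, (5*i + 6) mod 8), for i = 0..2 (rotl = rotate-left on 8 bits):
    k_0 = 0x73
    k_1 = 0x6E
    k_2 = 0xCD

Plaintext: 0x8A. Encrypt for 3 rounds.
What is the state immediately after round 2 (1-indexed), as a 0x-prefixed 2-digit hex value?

s_0 = plaintext = 0x8A
s_1 = Round(s_0, k_0) = 0xA6
s_2 = Round(s_1, k_1) = 0x65
s_3 = Round(s_2, k_2) = 0x59

0x65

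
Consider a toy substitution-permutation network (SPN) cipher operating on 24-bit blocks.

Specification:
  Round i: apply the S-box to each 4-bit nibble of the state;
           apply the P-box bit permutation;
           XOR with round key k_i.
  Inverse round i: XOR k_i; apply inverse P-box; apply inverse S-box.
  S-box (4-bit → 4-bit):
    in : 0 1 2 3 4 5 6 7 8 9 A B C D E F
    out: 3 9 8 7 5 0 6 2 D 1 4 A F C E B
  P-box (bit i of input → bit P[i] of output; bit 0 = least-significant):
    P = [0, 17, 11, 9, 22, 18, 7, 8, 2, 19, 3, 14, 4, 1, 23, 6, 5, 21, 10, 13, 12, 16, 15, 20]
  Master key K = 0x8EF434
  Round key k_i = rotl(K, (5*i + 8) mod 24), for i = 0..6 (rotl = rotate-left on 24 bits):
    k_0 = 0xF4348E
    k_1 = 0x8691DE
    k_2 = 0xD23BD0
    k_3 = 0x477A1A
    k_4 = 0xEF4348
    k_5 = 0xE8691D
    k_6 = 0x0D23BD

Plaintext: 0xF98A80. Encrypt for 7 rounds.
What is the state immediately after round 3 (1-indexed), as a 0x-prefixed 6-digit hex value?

0xA171E4

s_0 = plaintext = 0xF98A80
s_1 = Round(s_0, k_0) = 0x272577
s_2 = Round(s_1, k_1) = 0xB0919E
s_3 = Round(s_2, k_2) = 0xA171E4
s_4 = Round(s_3, k_3) = 0x4393BD
s_5 = Round(s_4, k_4) = 0xC3DC74
s_6 = Round(s_5, k_5) = 0x55B570
s_7 = Round(s_6, k_6) = 0x0B23FE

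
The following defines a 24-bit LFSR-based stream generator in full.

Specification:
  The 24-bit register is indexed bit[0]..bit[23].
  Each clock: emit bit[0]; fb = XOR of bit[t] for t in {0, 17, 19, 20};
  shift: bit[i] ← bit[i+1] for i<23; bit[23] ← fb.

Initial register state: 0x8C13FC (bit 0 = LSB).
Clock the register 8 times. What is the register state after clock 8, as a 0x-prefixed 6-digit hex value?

0x738C13

reg_0 = 0x8C13FC
clock 1: out=0, reg = 0xC609FE
clock 2: out=0, reg = 0xE304FF
clock 3: out=1, reg = 0x71827F
clock 4: out=1, reg = 0x38C13F
clock 5: out=1, reg = 0x9C609F
clock 6: out=1, reg = 0xCE304F
clock 7: out=1, reg = 0xE71827
clock 8: out=1, reg = 0x738C13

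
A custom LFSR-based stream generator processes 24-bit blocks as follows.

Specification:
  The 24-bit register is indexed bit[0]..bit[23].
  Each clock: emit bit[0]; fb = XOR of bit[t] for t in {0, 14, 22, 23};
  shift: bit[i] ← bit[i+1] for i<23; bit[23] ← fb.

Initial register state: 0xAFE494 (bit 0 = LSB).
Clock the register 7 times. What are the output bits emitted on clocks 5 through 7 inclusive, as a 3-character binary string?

reg_0 = 0xAFE494
clock 1: out=0, reg = 0x57F24A
clock 2: out=0, reg = 0x2BF925
clock 3: out=1, reg = 0x15FC92
clock 4: out=0, reg = 0x8AFE49
clock 5: out=1, reg = 0xC57F24
clock 6: out=0, reg = 0xE2BF92
clock 7: out=0, reg = 0x715FC9

100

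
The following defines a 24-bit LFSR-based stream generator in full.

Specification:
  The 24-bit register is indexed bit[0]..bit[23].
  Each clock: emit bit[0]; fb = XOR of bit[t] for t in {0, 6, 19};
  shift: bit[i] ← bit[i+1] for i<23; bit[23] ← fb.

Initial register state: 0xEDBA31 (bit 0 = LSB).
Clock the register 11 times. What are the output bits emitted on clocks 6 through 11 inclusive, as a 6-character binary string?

100010

reg_0 = 0xEDBA31
clock 1: out=1, reg = 0x76DD18
clock 2: out=0, reg = 0x3B6E8C
clock 3: out=0, reg = 0x9DB746
clock 4: out=0, reg = 0x4EDBA3
clock 5: out=1, reg = 0x276DD1
clock 6: out=1, reg = 0x13B6E8
clock 7: out=0, reg = 0x89DB74
clock 8: out=0, reg = 0x44EDBA
clock 9: out=0, reg = 0x2276DD
clock 10: out=1, reg = 0x113B6E
clock 11: out=0, reg = 0x889DB7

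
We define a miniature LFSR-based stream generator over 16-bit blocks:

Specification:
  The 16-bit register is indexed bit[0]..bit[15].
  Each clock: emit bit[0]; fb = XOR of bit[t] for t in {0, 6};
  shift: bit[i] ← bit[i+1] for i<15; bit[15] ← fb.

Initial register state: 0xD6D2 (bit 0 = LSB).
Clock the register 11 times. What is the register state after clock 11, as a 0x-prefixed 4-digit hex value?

0x313A

reg_0 = 0xD6D2
clock 1: out=0, reg = 0xEB69
clock 2: out=1, reg = 0x75B4
clock 3: out=0, reg = 0x3ADA
clock 4: out=0, reg = 0x9D6D
clock 5: out=1, reg = 0x4EB6
clock 6: out=0, reg = 0x275B
clock 7: out=1, reg = 0x13AD
clock 8: out=1, reg = 0x89D6
clock 9: out=0, reg = 0xC4EB
clock 10: out=1, reg = 0x6275
clock 11: out=1, reg = 0x313A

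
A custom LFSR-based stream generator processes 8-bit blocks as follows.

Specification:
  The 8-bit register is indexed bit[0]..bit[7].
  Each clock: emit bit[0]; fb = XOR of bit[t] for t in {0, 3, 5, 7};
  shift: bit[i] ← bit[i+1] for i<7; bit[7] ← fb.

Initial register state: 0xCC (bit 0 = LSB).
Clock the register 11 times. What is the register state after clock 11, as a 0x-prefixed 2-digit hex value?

reg_0 = 0xCC
clock 1: out=0, reg = 0x66
clock 2: out=0, reg = 0xB3
clock 3: out=1, reg = 0xD9
clock 4: out=1, reg = 0xEC
clock 5: out=0, reg = 0xF6
clock 6: out=0, reg = 0x7B
clock 7: out=1, reg = 0xBD
clock 8: out=1, reg = 0x5E
clock 9: out=0, reg = 0xAF
clock 10: out=1, reg = 0x57
clock 11: out=1, reg = 0xAB

0xAB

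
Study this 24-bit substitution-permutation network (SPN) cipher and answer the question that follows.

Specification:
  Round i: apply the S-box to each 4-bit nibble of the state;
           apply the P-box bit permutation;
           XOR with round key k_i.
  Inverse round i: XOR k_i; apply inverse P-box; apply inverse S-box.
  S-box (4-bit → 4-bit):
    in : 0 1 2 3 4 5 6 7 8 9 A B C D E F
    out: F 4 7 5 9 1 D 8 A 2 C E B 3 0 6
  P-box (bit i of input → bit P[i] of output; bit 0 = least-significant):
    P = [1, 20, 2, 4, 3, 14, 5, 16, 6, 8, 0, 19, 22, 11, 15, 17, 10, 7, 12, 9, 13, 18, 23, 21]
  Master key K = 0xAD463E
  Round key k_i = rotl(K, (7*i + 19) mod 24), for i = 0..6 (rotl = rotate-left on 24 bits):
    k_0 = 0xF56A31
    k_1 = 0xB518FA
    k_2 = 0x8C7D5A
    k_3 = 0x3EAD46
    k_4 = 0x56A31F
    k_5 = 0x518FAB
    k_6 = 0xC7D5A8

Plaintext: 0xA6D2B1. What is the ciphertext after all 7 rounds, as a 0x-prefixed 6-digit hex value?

0x7CC030

s_0 = plaintext = 0xA6D2B1
s_1 = Round(s_0, k_0) = 0x143554
s_2 = Round(s_1, k_1) = 0x759EA0
s_3 = Round(s_2, k_2) = 0xBD716C
s_4 = Round(s_3, k_3) = 0x89A9FD
s_5 = Round(s_4, k_4) = 0x6062BD
s_6 = Round(s_5, k_5) = 0xA27848
s_7 = Round(s_6, k_6) = 0x7CC030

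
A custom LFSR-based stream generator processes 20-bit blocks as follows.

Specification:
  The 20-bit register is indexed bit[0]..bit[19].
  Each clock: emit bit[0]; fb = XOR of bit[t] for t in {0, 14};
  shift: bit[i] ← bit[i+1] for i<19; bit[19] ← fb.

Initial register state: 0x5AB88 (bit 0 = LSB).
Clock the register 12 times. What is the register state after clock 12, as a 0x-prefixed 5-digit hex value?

0xC1E5A

reg_0 = 0x5AB88
clock 1: out=0, reg = 0x2D5C4
clock 2: out=0, reg = 0x96AE2
clock 3: out=0, reg = 0xCB571
clock 4: out=1, reg = 0xE5AB8
clock 5: out=0, reg = 0xF2D5C
clock 6: out=0, reg = 0x796AE
clock 7: out=0, reg = 0x3CB57
clock 8: out=1, reg = 0x1E5AB
clock 9: out=1, reg = 0x0F2D5
clock 10: out=1, reg = 0x0796A
clock 11: out=0, reg = 0x83CB5
clock 12: out=1, reg = 0xC1E5A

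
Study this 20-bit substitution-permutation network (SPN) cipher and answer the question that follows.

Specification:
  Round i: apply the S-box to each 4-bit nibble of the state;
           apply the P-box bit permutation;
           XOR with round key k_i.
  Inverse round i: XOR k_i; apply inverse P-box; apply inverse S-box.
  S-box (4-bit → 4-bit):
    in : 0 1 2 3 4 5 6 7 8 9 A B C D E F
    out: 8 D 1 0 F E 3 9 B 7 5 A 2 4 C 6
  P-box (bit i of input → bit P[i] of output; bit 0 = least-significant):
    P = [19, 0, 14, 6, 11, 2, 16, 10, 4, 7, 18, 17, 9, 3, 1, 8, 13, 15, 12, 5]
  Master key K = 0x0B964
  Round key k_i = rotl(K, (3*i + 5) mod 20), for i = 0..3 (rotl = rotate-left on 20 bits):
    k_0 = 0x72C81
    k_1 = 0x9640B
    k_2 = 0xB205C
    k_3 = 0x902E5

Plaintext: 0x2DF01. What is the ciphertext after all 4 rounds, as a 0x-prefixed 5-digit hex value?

0xEBB2A

s_0 = plaintext = 0x2DF01
s_1 = Round(s_0, k_0) = 0xB4843
s_2 = Round(s_1, k_1) = 0xAEBB5
s_3 = Round(s_2, k_2) = 0x9559B
s_4 = Round(s_3, k_3) = 0xEBB2A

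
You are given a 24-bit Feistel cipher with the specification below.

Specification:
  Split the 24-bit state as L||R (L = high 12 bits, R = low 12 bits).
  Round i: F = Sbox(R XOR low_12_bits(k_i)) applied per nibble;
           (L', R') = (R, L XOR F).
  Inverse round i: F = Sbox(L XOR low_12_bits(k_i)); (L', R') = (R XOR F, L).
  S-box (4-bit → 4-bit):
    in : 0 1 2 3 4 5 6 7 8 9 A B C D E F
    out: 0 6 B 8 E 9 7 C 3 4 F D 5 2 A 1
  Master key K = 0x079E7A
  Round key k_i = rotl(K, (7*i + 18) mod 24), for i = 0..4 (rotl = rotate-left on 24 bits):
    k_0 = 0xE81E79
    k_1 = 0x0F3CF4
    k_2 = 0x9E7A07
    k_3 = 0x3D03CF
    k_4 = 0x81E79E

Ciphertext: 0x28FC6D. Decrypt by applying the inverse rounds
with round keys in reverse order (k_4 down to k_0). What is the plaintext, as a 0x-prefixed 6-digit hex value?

0x7116F2

s_0 = ciphertext = 0x28FC6D
s_1 = InvRound(s_0, k_4) = 0x50B28F
s_2 = InvRound(s_1, k_3) = 0x5D150B
s_3 = InvRound(s_2, k_2) = 0x42C5D1
s_4 = InvRound(s_3, k_1) = 0x6F242C
s_5 = InvRound(s_4, k_0) = 0x7116F2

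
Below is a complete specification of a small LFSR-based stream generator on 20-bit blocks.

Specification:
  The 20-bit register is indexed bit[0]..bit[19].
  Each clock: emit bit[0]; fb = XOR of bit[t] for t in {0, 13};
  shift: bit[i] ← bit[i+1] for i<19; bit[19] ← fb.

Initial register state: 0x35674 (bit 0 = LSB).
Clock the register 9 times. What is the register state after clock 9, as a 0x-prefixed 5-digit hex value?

reg_0 = 0x35674
clock 1: out=0, reg = 0x1AB3A
clock 2: out=0, reg = 0x8D59D
clock 3: out=1, reg = 0xC6ACE
clock 4: out=0, reg = 0xE3567
clock 5: out=1, reg = 0x71AB3
clock 6: out=1, reg = 0xB8D59
clock 7: out=1, reg = 0xDC6AC
clock 8: out=0, reg = 0x6E356
clock 9: out=0, reg = 0xB71AB

0xB71AB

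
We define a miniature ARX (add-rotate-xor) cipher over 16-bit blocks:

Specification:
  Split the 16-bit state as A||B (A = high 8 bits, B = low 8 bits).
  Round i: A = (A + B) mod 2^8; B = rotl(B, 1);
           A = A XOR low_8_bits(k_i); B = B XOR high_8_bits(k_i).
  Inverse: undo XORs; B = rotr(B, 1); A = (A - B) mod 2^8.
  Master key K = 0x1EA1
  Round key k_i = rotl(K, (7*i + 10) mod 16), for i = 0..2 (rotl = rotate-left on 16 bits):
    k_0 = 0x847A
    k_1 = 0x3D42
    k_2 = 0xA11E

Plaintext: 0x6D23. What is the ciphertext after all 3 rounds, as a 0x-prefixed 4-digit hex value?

s_0 = plaintext = 0x6D23
s_1 = Round(s_0, k_0) = 0xEAC2
s_2 = Round(s_1, k_1) = 0xEEB8
s_3 = Round(s_2, k_2) = 0xB8D0

0xB8D0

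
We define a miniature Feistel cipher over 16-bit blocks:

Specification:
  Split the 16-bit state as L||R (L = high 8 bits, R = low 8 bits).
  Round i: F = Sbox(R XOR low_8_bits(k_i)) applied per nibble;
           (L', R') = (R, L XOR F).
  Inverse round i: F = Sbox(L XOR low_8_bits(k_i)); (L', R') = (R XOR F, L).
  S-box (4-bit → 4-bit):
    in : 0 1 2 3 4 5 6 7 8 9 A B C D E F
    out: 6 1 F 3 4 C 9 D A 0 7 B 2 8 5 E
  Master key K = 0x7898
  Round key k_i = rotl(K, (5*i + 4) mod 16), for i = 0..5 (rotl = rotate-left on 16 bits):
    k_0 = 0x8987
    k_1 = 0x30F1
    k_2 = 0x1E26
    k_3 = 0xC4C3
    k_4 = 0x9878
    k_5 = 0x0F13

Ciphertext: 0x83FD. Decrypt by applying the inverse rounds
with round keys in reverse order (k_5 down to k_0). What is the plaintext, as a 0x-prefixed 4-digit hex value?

0x6E7C

s_0 = ciphertext = 0x83FD
s_1 = InvRound(s_0, k_5) = 0xFB83
s_2 = InvRound(s_1, k_4) = 0x20FB
s_3 = InvRound(s_2, k_3) = 0xA820
s_4 = InvRound(s_3, k_2) = 0x85A8
s_5 = InvRound(s_4, k_1) = 0x7C85
s_6 = InvRound(s_5, k_0) = 0x6E7C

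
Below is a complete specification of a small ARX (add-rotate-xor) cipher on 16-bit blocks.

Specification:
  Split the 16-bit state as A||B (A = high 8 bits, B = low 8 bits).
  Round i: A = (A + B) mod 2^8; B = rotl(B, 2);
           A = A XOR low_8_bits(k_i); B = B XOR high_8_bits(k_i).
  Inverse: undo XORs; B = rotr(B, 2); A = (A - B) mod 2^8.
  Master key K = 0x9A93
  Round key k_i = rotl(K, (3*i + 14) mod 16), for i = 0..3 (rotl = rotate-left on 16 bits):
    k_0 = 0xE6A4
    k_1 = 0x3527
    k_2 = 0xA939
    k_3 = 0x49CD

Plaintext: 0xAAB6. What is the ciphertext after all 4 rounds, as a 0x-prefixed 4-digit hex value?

0x5EB3

s_0 = plaintext = 0xAAB6
s_1 = Round(s_0, k_0) = 0xC43C
s_2 = Round(s_1, k_1) = 0x27C5
s_3 = Round(s_2, k_2) = 0xD5BE
s_4 = Round(s_3, k_3) = 0x5EB3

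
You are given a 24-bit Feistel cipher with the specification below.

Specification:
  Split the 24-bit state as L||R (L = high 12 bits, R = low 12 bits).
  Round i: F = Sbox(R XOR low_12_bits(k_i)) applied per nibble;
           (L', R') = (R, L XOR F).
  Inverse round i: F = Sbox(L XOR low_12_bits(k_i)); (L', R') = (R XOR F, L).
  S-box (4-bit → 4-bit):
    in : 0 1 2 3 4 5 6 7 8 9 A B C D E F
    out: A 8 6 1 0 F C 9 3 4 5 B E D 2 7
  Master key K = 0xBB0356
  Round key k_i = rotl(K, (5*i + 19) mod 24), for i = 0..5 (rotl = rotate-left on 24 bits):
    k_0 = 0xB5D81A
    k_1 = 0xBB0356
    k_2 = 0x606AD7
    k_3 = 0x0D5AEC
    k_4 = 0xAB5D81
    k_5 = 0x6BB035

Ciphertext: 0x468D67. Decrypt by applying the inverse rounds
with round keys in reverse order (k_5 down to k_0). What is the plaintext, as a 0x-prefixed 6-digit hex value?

0x80BD77

s_0 = ciphertext = 0x468D67
s_1 = InvRound(s_0, k_5) = 0xD9A468
s_2 = InvRound(s_1, k_4) = 0xEE3D9A
s_3 = InvRound(s_2, k_3) = 0xD3DEE3
s_4 = InvRound(s_3, k_2) = 0x7C6D3D
s_5 = InvRound(s_4, k_1) = 0xD777C6
s_6 = InvRound(s_5, k_0) = 0x80BD77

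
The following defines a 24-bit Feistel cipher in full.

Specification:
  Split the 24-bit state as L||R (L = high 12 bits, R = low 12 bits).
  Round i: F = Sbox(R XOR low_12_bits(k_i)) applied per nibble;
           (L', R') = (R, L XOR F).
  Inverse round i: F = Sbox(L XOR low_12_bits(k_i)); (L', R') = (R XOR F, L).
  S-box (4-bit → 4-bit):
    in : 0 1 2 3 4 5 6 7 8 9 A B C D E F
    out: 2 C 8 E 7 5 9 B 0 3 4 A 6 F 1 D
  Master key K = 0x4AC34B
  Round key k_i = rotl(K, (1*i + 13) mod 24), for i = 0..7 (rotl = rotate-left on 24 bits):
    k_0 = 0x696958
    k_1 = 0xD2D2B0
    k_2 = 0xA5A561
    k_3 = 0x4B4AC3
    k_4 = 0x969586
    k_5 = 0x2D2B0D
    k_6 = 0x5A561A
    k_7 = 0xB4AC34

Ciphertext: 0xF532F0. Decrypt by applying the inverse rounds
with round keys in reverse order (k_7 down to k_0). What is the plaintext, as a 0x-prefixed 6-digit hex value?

s_0 = ciphertext = 0xF532F0
s_1 = InvRound(s_0, k_7) = 0xC6BF53
s_2 = InvRound(s_1, k_6) = 0xBEFC6B
s_3 = InvRound(s_2, k_5) = 0xE73BEF
s_4 = InvRound(s_3, k_4) = 0x13AE73
s_5 = InvRound(s_4, k_3) = 0x4A013A
s_6 = InvRound(s_5, k_2) = 0xD564A0
s_7 = InvRound(s_6, k_1) = 0x9B9D56
s_8 = InvRound(s_7, k_0) = 0xF4A9B9

0xF4A9B9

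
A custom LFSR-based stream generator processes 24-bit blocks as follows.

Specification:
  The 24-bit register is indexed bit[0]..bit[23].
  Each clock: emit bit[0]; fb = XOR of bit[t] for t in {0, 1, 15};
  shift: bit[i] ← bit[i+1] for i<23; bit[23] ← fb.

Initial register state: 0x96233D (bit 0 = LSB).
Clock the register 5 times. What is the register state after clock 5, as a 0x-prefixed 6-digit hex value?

reg_0 = 0x96233D
clock 1: out=1, reg = 0xCB119E
clock 2: out=0, reg = 0xE588CF
clock 3: out=1, reg = 0xF2C467
clock 4: out=1, reg = 0xF96233
clock 5: out=1, reg = 0x7CB119

0x7CB119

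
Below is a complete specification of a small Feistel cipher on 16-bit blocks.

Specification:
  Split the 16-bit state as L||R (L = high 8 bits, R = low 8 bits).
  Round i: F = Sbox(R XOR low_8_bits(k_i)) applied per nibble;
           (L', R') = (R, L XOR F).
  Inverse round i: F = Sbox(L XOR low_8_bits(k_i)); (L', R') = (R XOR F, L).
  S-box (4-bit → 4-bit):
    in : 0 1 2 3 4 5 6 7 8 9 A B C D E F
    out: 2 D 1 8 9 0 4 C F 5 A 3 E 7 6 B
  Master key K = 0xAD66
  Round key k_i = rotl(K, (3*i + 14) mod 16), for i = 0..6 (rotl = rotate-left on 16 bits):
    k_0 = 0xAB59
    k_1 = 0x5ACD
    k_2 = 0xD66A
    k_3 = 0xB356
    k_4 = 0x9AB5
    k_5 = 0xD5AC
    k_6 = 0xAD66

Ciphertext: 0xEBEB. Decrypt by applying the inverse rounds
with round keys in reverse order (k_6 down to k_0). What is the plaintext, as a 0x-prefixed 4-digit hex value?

s_0 = ciphertext = 0xEBEB
s_1 = InvRound(s_0, k_6) = 0x1CEB
s_2 = InvRound(s_1, k_5) = 0xD91C
s_3 = InvRound(s_2, k_4) = 0x52D9
s_4 = InvRound(s_3, k_3) = 0xF052
s_5 = InvRound(s_4, k_2) = 0x08F0
s_6 = InvRound(s_5, k_1) = 0x1008
s_7 = InvRound(s_6, k_0) = 0x9D10

0x9D10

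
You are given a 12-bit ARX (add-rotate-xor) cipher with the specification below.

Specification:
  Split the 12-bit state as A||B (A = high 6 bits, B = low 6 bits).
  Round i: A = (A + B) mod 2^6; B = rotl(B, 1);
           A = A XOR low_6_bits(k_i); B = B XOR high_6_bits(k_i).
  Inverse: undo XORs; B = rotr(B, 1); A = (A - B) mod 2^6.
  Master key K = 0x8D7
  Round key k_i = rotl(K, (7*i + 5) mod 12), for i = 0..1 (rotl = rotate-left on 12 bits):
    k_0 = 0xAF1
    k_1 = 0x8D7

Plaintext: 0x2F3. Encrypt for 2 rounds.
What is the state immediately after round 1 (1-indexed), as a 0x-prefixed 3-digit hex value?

s_0 = plaintext = 0x2F3
s_1 = Round(s_0, k_0) = 0x3CC
s_2 = Round(s_1, k_1) = 0x33B

0x3CC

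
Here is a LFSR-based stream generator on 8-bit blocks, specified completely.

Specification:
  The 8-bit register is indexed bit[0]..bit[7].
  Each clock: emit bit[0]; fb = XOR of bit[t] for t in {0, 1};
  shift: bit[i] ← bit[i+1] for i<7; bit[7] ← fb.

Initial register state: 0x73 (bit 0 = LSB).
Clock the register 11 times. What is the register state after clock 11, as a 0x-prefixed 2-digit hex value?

0xE9

reg_0 = 0x73
clock 1: out=1, reg = 0x39
clock 2: out=1, reg = 0x9C
clock 3: out=0, reg = 0x4E
clock 4: out=0, reg = 0xA7
clock 5: out=1, reg = 0x53
clock 6: out=1, reg = 0x29
clock 7: out=1, reg = 0x94
clock 8: out=0, reg = 0x4A
clock 9: out=0, reg = 0xA5
clock 10: out=1, reg = 0xD2
clock 11: out=0, reg = 0xE9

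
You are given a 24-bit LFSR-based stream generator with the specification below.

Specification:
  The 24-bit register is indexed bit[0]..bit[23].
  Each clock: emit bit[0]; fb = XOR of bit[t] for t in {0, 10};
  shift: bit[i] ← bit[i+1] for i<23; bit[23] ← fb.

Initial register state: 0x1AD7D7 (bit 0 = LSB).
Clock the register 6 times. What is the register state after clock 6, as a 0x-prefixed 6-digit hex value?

0x886B5F

reg_0 = 0x1AD7D7
clock 1: out=1, reg = 0x0D6BEB
clock 2: out=1, reg = 0x86B5F5
clock 3: out=1, reg = 0x435AFA
clock 4: out=0, reg = 0x21AD7D
clock 5: out=1, reg = 0x10D6BE
clock 6: out=0, reg = 0x886B5F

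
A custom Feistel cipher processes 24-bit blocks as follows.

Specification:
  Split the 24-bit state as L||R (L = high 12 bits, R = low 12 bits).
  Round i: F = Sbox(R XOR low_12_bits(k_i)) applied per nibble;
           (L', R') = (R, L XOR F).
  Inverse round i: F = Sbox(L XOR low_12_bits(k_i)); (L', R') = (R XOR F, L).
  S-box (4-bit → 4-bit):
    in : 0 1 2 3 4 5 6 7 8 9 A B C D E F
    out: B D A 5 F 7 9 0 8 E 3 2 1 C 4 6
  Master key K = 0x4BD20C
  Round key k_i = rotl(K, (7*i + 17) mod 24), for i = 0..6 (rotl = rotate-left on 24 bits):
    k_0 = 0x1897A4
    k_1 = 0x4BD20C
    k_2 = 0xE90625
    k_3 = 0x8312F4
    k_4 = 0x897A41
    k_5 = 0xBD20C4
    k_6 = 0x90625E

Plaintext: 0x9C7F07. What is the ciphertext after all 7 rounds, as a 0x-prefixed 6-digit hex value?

s_0 = plaintext = 0x9C7F07
s_1 = Round(s_0, k_0) = 0xF071F2
s_2 = Round(s_1, k_1) = 0x1F2A63
s_3 = Round(s_2, k_2) = 0xA6300B
s_4 = Round(s_3, k_3) = 0x00B005
s_5 = Round(s_4, k_4) = 0x0053F4
s_6 = Round(s_5, k_5) = 0x3F455E
s_7 = Round(s_6, k_6) = 0x55E34F

0x55E34F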